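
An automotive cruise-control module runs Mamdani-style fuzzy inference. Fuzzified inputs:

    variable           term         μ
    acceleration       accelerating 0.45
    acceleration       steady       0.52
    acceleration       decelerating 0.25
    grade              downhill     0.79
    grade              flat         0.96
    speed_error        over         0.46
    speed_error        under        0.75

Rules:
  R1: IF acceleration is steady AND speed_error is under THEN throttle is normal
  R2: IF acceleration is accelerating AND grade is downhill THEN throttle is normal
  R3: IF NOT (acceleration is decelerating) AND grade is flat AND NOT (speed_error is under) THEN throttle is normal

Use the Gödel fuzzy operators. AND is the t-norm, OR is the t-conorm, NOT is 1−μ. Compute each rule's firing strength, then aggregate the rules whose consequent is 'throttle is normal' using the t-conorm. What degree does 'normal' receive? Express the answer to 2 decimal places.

0.52

R1: steady=0.52, under=0.75; AND[min(a, b)] → w = 0.52
R2: accelerating=0.45, downhill=0.79; AND[min(a, b)] → w = 0.45
R3: ¬decelerating=1−0.25=0.75, flat=0.96, ¬under=1−0.75=0.25; AND[min(a, b)] → w = 0.25
Rules with consequent 'normal': {R1, R2, R3} → strengths 0.52, 0.45, 0.25
Aggregate via t-conorm [max(a, b)]: 0.52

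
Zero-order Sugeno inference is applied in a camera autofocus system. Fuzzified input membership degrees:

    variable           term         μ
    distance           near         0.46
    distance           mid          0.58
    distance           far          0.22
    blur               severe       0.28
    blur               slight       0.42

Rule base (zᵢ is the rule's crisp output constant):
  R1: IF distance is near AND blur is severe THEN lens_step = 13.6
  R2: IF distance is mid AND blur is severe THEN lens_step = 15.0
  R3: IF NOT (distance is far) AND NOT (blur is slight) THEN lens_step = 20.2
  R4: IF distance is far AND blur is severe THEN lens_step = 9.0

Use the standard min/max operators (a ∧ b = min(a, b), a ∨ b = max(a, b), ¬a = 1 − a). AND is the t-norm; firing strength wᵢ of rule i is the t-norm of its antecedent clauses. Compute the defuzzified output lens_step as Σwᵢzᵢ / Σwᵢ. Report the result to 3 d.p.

R1 (z=13.6): near=0.46, severe=0.28; AND[min(a, b)] → w = 0.28
R2 (z=15.0): mid=0.58, severe=0.28; AND[min(a, b)] → w = 0.28
R3 (z=20.2): ¬far=1−0.22=0.78, ¬slight=1−0.42=0.58; AND[min(a, b)] → w = 0.58
R4 (z=9.0): far=0.22, severe=0.28; AND[min(a, b)] → w = 0.22
Weighted average = (0.28·13.6 + 0.28·15.0 + 0.58·20.2 + 0.22·9.0) / (0.28 + 0.28 + 0.58 + 0.22)
  = 21.7040 / 1.3600 = 15.959

15.959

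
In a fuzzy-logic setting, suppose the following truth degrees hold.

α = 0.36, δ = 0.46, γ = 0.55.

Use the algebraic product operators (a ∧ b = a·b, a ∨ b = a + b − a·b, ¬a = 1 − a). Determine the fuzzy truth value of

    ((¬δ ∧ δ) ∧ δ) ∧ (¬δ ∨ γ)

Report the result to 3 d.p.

0.091

¬δ = 1 − 0.4600 = 0.5400
¬δ ∧ δ = a·b on (0.5400, 0.4600) = 0.2484
(¬δ ∧ δ) ∧ δ = a·b on (0.2484, 0.4600) = 0.1143
¬δ = 1 − 0.4600 = 0.5400
¬δ ∨ γ = a + b − a·b on (0.5400, 0.5500) = 0.7930
((¬δ ∧ δ) ∧ δ) ∧ (¬δ ∨ γ) = a·b on (0.1143, 0.7930) = 0.0906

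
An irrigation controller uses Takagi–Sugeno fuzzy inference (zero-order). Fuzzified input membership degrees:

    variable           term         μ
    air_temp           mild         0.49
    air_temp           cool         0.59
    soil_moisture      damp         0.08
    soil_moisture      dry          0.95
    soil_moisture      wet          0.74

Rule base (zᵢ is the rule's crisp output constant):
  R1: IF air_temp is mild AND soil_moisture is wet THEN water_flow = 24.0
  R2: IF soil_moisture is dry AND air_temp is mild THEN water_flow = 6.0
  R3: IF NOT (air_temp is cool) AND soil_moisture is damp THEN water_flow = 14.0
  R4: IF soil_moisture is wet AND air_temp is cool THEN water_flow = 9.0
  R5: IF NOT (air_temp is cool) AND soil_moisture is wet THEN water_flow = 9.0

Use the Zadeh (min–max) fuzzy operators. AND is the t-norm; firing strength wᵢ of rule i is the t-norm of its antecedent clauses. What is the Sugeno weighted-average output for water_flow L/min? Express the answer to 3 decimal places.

R1 (z=24.0): mild=0.49, wet=0.74; AND[min(a, b)] → w = 0.49
R2 (z=6.0): dry=0.95, mild=0.49; AND[min(a, b)] → w = 0.49
R3 (z=14.0): ¬cool=1−0.59=0.41, damp=0.08; AND[min(a, b)] → w = 0.08
R4 (z=9.0): wet=0.74, cool=0.59; AND[min(a, b)] → w = 0.59
R5 (z=9.0): ¬cool=1−0.59=0.41, wet=0.74; AND[min(a, b)] → w = 0.41
Weighted average = (0.49·24.0 + 0.49·6.0 + 0.08·14.0 + 0.59·9.0 + 0.41·9.0) / (0.49 + 0.49 + 0.08 + 0.59 + 0.41)
  = 24.8200 / 2.0600 = 12.049

12.049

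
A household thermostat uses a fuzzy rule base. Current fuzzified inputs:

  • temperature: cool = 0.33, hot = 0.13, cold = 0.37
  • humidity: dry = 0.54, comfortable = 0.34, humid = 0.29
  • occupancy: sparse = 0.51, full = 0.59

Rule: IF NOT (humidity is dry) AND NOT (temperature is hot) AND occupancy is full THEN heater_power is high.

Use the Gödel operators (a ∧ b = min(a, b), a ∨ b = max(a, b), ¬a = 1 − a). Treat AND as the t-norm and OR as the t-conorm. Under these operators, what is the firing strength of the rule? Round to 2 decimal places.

firing strength: ¬dry=1−0.54=0.46, ¬hot=1−0.13=0.87, full=0.59; AND[min(a, b)] → w = 0.46

0.46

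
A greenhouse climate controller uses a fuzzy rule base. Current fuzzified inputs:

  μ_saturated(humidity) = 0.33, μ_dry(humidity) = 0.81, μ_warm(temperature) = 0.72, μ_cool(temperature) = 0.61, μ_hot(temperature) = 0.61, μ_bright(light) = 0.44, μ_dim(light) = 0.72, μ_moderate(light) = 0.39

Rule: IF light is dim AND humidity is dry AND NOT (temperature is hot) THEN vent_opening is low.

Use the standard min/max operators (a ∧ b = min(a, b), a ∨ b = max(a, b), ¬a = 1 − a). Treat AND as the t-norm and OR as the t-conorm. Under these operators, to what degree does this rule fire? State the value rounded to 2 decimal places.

firing strength: dim=0.72, dry=0.81, ¬hot=1−0.61=0.39; AND[min(a, b)] → w = 0.39

0.39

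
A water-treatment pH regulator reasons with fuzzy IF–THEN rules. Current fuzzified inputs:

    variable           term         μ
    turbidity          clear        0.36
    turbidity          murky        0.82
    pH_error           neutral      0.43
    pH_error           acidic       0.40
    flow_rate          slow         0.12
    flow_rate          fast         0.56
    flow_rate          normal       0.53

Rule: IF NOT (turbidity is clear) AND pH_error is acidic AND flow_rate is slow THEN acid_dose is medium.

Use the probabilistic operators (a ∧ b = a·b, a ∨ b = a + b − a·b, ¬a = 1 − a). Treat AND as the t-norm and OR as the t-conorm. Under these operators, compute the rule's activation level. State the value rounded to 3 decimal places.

0.031

firing strength: ¬clear=1−0.36=0.64, acidic=0.40, slow=0.12; AND[a·b] → w = 0.0307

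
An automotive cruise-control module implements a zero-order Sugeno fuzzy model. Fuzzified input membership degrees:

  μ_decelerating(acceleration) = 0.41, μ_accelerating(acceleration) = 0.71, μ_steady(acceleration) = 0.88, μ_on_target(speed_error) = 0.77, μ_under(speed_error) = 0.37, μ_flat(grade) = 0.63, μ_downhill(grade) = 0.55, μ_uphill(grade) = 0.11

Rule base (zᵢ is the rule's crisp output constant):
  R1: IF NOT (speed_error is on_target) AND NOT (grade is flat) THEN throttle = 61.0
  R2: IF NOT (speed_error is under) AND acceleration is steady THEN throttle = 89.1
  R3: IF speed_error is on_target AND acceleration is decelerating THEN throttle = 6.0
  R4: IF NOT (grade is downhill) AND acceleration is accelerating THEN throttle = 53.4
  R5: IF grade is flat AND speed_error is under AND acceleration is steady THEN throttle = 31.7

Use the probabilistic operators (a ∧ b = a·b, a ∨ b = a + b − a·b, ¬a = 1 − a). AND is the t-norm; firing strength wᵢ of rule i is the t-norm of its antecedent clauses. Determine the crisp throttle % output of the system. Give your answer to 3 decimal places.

R1 (z=61.0): ¬on_target=1−0.77=0.23, ¬flat=1−0.63=0.37; AND[a·b] → w = 0.0851
R2 (z=89.1): ¬under=1−0.37=0.63, steady=0.88; AND[a·b] → w = 0.5544
R3 (z=6.0): on_target=0.77, decelerating=0.41; AND[a·b] → w = 0.3157
R4 (z=53.4): ¬downhill=1−0.55=0.45, accelerating=0.71; AND[a·b] → w = 0.3195
R5 (z=31.7): flat=0.63, under=0.37, steady=0.88; AND[a·b] → w = 0.2051
Weighted average = (0.0851·61.0 + 0.5544·89.1 + 0.3157·6.0 + 0.3195·53.4 + 0.2051·31.7) / (0.0851 + 0.5544 + 0.3157 + 0.3195 + 0.2051)
  = 80.0462 / 1.4798 = 54.092

54.092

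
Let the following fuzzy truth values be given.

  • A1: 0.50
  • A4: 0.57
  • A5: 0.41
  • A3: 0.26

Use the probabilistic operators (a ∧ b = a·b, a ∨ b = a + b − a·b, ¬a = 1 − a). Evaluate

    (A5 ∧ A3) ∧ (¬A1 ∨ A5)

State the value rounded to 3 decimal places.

0.075

A5 ∧ A3 = a·b on (0.4100, 0.2600) = 0.1066
¬A1 = 1 − 0.5000 = 0.5000
¬A1 ∨ A5 = a + b − a·b on (0.5000, 0.4100) = 0.7050
(A5 ∧ A3) ∧ (¬A1 ∨ A5) = a·b on (0.1066, 0.7050) = 0.0752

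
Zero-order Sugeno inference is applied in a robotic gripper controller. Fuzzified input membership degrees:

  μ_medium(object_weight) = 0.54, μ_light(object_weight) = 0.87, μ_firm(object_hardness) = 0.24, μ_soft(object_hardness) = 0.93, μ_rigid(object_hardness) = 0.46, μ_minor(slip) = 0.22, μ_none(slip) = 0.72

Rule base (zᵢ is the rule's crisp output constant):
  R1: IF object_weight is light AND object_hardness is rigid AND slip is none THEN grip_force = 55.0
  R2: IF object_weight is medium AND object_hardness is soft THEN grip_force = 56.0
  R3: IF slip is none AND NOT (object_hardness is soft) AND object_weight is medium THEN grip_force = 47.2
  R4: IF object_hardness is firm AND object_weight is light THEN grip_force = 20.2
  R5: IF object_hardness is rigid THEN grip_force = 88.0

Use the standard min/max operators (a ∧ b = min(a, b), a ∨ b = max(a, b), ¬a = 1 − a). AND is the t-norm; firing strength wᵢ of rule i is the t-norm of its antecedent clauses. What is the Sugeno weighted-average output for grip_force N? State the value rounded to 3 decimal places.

58.854

R1 (z=55.0): light=0.87, rigid=0.46, none=0.72; AND[min(a, b)] → w = 0.46
R2 (z=56.0): medium=0.54, soft=0.93; AND[min(a, b)] → w = 0.54
R3 (z=47.2): none=0.72, ¬soft=1−0.93=0.07, medium=0.54; AND[min(a, b)] → w = 0.07
R4 (z=20.2): firm=0.24, light=0.87; AND[min(a, b)] → w = 0.24
R5 (z=88.0): rigid=0.46 → w = 0.46
Weighted average = (0.46·55.0 + 0.54·56.0 + 0.07·47.2 + 0.24·20.2 + 0.46·88.0) / (0.46 + 0.54 + 0.07 + 0.24 + 0.46)
  = 104.1720 / 1.7700 = 58.854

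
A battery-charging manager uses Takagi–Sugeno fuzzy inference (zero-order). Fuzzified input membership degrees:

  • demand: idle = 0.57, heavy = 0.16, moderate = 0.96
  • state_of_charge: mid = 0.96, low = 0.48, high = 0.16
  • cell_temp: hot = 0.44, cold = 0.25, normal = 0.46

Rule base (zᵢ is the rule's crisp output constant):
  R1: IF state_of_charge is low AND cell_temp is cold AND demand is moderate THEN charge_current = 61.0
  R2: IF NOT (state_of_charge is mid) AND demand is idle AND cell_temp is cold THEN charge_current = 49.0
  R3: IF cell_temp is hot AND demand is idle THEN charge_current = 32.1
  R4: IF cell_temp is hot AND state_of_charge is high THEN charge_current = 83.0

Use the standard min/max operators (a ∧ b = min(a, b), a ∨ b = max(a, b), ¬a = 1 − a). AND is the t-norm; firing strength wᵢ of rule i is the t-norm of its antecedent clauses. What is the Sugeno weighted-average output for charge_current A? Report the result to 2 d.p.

R1 (z=61.0): low=0.48, cold=0.25, moderate=0.96; AND[min(a, b)] → w = 0.25
R2 (z=49.0): ¬mid=1−0.96=0.04, idle=0.57, cold=0.25; AND[min(a, b)] → w = 0.04
R3 (z=32.1): hot=0.44, idle=0.57; AND[min(a, b)] → w = 0.44
R4 (z=83.0): hot=0.44, high=0.16; AND[min(a, b)] → w = 0.16
Weighted average = (0.25·61.0 + 0.04·49.0 + 0.44·32.1 + 0.16·83.0) / (0.25 + 0.04 + 0.44 + 0.16)
  = 44.6140 / 0.8900 = 50.13

50.13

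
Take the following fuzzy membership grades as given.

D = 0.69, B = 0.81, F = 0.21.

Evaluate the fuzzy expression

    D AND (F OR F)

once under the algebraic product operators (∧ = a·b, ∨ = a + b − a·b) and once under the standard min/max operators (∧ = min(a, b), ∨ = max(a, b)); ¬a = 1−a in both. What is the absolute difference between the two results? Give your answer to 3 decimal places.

0.049

Under algebraic product:
  F OR F = a + b − a·b on (0.2100, 0.2100) = 0.3759
  D AND (F OR F) = a·b on (0.6900, 0.3759) = 0.2594
  → value = 0.2594
Under standard min/max:
  F OR F = max(a, b) on (0.21, 0.21) = 0.21
  D AND (F OR F) = min(a, b) on (0.69, 0.21) = 0.21
  → value = 0.2100
|0.2594 − 0.2100| = 0.049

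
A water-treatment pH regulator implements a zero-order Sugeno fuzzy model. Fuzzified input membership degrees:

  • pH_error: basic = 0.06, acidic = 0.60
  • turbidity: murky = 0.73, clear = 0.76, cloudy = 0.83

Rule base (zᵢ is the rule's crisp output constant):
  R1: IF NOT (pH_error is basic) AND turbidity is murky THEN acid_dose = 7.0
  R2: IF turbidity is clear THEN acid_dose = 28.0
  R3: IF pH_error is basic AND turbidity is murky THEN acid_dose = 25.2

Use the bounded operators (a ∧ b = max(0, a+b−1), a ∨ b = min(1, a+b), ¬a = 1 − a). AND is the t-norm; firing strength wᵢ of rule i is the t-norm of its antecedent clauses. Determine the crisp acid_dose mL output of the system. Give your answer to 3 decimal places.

18.161

R1 (z=7.0): ¬basic=1−0.06=0.94, murky=0.73; AND[max(0, a+b−1)] → w = 0.67
R2 (z=28.0): clear=0.76 → w = 0.76
R3 (z=25.2): basic=0.06, murky=0.73; AND[max(0, a+b−1)] → w = 0.00
Weighted average = (0.67·7.0 + 0.76·28.0 + 0.00·25.2) / (0.67 + 0.76 + 0.00)
  = 25.9700 / 1.4300 = 18.161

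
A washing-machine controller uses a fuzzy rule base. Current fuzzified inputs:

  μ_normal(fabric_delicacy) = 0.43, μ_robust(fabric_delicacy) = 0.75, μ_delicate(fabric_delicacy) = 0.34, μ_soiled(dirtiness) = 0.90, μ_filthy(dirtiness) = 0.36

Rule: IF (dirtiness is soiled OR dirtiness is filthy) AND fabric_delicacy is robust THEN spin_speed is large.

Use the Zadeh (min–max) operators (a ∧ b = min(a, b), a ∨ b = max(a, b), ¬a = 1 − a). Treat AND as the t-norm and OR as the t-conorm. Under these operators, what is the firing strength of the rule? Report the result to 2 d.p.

firing strength: (soiled=0.90 OR filthy=0.36) = 0.90; AND[min(a, b)] with robust=0.75 → w = 0.75

0.75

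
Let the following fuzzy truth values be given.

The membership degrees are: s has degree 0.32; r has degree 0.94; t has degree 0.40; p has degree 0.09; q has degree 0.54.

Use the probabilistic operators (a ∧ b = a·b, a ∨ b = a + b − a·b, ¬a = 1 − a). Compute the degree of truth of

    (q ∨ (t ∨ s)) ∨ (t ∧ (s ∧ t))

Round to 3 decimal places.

0.822

t ∨ s = a + b − a·b on (0.4000, 0.3200) = 0.5920
q ∨ (t ∨ s) = a + b − a·b on (0.5400, 0.5920) = 0.8123
s ∧ t = a·b on (0.3200, 0.4000) = 0.1280
t ∧ (s ∧ t) = a·b on (0.4000, 0.1280) = 0.0512
(q ∨ (t ∨ s)) ∨ (t ∧ (s ∧ t)) = a + b − a·b on (0.8123, 0.0512) = 0.8219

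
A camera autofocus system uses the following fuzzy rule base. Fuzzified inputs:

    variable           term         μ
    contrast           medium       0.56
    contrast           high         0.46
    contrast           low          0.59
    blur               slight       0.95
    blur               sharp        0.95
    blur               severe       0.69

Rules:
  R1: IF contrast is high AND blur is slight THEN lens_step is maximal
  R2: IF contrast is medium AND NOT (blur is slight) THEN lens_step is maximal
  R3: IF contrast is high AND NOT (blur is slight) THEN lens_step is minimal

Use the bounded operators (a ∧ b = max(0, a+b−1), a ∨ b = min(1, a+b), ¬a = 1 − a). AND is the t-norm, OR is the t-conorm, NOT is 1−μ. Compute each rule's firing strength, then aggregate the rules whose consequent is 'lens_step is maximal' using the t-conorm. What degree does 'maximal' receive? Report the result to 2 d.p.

0.41

R1: high=0.46, slight=0.95; AND[max(0, a+b−1)] → w = 0.41
R2: medium=0.56, ¬slight=1−0.95=0.05; AND[max(0, a+b−1)] → w = 0.00
R3: high=0.46, ¬slight=1−0.95=0.05; AND[max(0, a+b−1)] → w = 0.00
Rules with consequent 'maximal': {R1, R2} → strengths 0.41, 0.00
Aggregate via t-conorm [min(1, a+b)]: 0.41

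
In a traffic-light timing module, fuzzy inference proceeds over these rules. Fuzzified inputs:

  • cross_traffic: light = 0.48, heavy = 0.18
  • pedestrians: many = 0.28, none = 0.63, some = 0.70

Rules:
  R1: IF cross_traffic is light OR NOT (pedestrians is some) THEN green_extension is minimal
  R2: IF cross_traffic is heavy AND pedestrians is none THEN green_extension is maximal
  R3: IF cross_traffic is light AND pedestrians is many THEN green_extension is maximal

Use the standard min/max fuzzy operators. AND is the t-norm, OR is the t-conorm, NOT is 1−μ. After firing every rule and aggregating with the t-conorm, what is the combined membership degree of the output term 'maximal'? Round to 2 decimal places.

R1: light=0.48, ¬some=1−0.70=0.30; OR[max(a, b)] → w = 0.48
R2: heavy=0.18, none=0.63; AND[min(a, b)] → w = 0.18
R3: light=0.48, many=0.28; AND[min(a, b)] → w = 0.28
Rules with consequent 'maximal': {R2, R3} → strengths 0.18, 0.28
Aggregate via t-conorm [max(a, b)]: 0.28

0.28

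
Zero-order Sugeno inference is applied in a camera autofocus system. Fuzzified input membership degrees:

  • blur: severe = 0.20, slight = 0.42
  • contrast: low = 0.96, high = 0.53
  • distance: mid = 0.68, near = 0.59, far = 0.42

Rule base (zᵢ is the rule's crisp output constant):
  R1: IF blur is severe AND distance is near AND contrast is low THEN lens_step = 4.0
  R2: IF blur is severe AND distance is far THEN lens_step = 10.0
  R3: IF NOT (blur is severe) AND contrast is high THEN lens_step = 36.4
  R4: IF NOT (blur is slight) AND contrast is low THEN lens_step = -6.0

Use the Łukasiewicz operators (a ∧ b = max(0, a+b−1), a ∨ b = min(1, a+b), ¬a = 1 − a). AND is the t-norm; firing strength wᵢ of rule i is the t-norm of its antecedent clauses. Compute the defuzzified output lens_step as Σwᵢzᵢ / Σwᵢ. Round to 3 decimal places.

R1 (z=4.0): severe=0.20, near=0.59, low=0.96; AND[max(0, a+b−1)] → w = 0.00
R2 (z=10.0): severe=0.20, far=0.42; AND[max(0, a+b−1)] → w = 0.00
R3 (z=36.4): ¬severe=1−0.20=0.80, high=0.53; AND[max(0, a+b−1)] → w = 0.33
R4 (z=-6.0): ¬slight=1−0.42=0.58, low=0.96; AND[max(0, a+b−1)] → w = 0.54
Weighted average = (0.00·4.0 + 0.00·10.0 + 0.33·36.4 + 0.54·-6.0) / (0.00 + 0.00 + 0.33 + 0.54)
  = 8.7720 / 0.8700 = 10.083

10.083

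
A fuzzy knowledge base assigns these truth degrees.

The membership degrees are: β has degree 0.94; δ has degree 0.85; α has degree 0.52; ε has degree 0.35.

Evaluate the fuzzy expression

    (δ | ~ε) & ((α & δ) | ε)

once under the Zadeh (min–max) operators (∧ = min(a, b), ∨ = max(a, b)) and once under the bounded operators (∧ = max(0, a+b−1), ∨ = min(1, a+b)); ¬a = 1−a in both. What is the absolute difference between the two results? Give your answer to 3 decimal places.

Under Zadeh (min–max):
  ~ε = 1 − 0.35 = 0.65
  δ | ~ε = max(a, b) on (0.85, 0.65) = 0.85
  α & δ = min(a, b) on (0.52, 0.85) = 0.52
  (α & δ) | ε = max(a, b) on (0.52, 0.35) = 0.52
  (δ | ~ε) & ((α & δ) | ε) = min(a, b) on (0.85, 0.52) = 0.52
  → value = 0.5200
Under bounded:
  ~ε = 1 − 0.35 = 0.65
  δ | ~ε = min(1, a+b) on (0.85, 0.65) = 1.00
  α & δ = max(0, a+b−1) on (0.52, 0.85) = 0.37
  (α & δ) | ε = min(1, a+b) on (0.37, 0.35) = 0.72
  (δ | ~ε) & ((α & δ) | ε) = max(0, a+b−1) on (1.00, 0.72) = 0.72
  → value = 0.7200
|0.5200 − 0.7200| = 0.200

0.200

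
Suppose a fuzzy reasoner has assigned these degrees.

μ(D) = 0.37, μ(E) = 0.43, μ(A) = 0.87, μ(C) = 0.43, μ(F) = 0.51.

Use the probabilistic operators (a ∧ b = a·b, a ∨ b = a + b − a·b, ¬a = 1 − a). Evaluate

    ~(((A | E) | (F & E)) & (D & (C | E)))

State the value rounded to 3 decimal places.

A | E = a + b − a·b on (0.8700, 0.4300) = 0.9259
F & E = a·b on (0.5100, 0.4300) = 0.2193
(A | E) | (F & E) = a + b − a·b on (0.9259, 0.2193) = 0.9422
C | E = a + b − a·b on (0.4300, 0.4300) = 0.6751
D & (C | E) = a·b on (0.3700, 0.6751) = 0.2498
((A | E) | (F & E)) & (D & (C | E)) = a·b on (0.9422, 0.2498) = 0.2353
~(((A | E) | (F & E)) & (D & (C | E))) = 1 − 0.2353 = 0.7647

0.765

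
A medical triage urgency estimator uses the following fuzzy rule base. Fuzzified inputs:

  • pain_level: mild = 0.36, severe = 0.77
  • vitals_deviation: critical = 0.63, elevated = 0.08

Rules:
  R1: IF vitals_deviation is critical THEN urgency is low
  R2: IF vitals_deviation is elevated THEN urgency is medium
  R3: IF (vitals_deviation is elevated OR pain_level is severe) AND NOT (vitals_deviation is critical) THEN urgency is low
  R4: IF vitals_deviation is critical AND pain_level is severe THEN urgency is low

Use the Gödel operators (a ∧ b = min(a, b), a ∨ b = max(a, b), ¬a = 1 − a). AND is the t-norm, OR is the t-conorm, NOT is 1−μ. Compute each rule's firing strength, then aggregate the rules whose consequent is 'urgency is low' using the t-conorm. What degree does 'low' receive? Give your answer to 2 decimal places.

0.63

R1: critical=0.63 → w = 0.63
R2: elevated=0.08 → w = 0.08
R3: (elevated=0.08 OR severe=0.77) = 0.77; AND[min(a, b)] with ¬critical=1−0.63=0.37 → w = 0.37
R4: critical=0.63, severe=0.77; AND[min(a, b)] → w = 0.63
Rules with consequent 'low': {R1, R3, R4} → strengths 0.63, 0.37, 0.63
Aggregate via t-conorm [max(a, b)]: 0.63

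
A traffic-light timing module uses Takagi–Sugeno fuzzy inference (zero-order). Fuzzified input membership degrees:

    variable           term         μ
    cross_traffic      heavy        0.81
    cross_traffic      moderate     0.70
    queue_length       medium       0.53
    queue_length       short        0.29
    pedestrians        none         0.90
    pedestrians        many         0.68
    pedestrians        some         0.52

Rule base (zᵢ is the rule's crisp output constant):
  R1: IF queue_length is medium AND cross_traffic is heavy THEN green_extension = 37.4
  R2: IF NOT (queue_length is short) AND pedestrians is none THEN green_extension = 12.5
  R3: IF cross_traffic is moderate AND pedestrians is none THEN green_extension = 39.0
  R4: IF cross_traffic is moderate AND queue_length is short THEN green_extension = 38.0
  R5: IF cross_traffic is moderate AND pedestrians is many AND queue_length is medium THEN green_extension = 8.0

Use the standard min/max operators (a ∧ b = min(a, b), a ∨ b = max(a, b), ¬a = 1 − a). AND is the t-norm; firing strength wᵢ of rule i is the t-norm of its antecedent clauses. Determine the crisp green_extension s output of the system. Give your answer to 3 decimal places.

25.818

R1 (z=37.4): medium=0.53, heavy=0.81; AND[min(a, b)] → w = 0.53
R2 (z=12.5): ¬short=1−0.29=0.71, none=0.90; AND[min(a, b)] → w = 0.71
R3 (z=39.0): moderate=0.70, none=0.90; AND[min(a, b)] → w = 0.70
R4 (z=38.0): moderate=0.70, short=0.29; AND[min(a, b)] → w = 0.29
R5 (z=8.0): moderate=0.70, many=0.68, medium=0.53; AND[min(a, b)] → w = 0.53
Weighted average = (0.53·37.4 + 0.71·12.5 + 0.70·39.0 + 0.29·38.0 + 0.53·8.0) / (0.53 + 0.71 + 0.70 + 0.29 + 0.53)
  = 71.2570 / 2.7600 = 25.818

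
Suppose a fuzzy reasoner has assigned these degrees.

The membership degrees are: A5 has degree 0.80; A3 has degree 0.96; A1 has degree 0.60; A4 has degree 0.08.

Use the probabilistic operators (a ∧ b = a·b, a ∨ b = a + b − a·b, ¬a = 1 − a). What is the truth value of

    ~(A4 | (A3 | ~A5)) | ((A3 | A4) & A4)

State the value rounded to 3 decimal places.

0.104

~A5 = 1 − 0.8000 = 0.2000
A3 | ~A5 = a + b − a·b on (0.9600, 0.2000) = 0.9680
A4 | (A3 | ~A5) = a + b − a·b on (0.0800, 0.9680) = 0.9706
~(A4 | (A3 | ~A5)) = 1 − 0.9706 = 0.0294
A3 | A4 = a + b − a·b on (0.9600, 0.0800) = 0.9632
(A3 | A4) & A4 = a·b on (0.9632, 0.0800) = 0.0771
~(A4 | (A3 | ~A5)) | ((A3 | A4) & A4) = a + b − a·b on (0.0294, 0.0771) = 0.1042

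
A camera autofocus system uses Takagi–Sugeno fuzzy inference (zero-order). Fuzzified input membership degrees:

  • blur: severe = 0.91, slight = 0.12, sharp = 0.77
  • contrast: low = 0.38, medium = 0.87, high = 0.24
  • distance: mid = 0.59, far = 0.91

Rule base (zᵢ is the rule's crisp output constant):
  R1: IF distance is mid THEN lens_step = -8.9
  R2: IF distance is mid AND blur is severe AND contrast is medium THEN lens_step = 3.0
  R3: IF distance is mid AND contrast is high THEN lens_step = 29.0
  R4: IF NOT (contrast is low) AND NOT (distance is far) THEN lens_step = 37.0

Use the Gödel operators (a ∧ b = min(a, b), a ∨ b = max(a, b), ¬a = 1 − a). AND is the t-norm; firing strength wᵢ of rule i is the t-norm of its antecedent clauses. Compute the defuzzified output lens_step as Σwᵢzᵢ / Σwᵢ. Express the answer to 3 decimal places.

R1 (z=-8.9): mid=0.59 → w = 0.59
R2 (z=3.0): mid=0.59, severe=0.91, medium=0.87; AND[min(a, b)] → w = 0.59
R3 (z=29.0): mid=0.59, high=0.24; AND[min(a, b)] → w = 0.24
R4 (z=37.0): ¬low=1−0.38=0.62, ¬far=1−0.91=0.09; AND[min(a, b)] → w = 0.09
Weighted average = (0.59·-8.9 + 0.59·3.0 + 0.24·29.0 + 0.09·37.0) / (0.59 + 0.59 + 0.24 + 0.09)
  = 6.8090 / 1.5100 = 4.509

4.509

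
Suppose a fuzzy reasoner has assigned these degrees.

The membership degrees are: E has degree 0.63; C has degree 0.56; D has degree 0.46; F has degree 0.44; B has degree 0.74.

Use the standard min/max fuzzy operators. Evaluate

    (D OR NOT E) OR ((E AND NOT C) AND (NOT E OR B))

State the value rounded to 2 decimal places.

NOT E = 1 − 0.63 = 0.37
D OR NOT E = max(a, b) on (0.46, 0.37) = 0.46
NOT C = 1 − 0.56 = 0.44
E AND NOT C = min(a, b) on (0.63, 0.44) = 0.44
NOT E = 1 − 0.63 = 0.37
NOT E OR B = max(a, b) on (0.37, 0.74) = 0.74
(E AND NOT C) AND (NOT E OR B) = min(a, b) on (0.44, 0.74) = 0.44
(D OR NOT E) OR ((E AND NOT C) AND (NOT E OR B)) = max(a, b) on (0.46, 0.44) = 0.46

0.46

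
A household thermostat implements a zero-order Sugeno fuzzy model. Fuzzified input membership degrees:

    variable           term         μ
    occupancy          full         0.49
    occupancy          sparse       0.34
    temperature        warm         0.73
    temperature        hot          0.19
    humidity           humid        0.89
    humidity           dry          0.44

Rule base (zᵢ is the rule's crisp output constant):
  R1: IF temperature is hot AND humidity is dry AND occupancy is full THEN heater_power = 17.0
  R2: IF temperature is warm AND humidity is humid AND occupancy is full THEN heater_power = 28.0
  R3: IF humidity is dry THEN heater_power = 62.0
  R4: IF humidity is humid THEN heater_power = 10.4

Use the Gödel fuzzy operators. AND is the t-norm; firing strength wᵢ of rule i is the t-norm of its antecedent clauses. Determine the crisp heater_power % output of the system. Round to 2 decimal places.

26.61

R1 (z=17.0): hot=0.19, dry=0.44, full=0.49; AND[min(a, b)] → w = 0.19
R2 (z=28.0): warm=0.73, humid=0.89, full=0.49; AND[min(a, b)] → w = 0.49
R3 (z=62.0): dry=0.44 → w = 0.44
R4 (z=10.4): humid=0.89 → w = 0.89
Weighted average = (0.19·17.0 + 0.49·28.0 + 0.44·62.0 + 0.89·10.4) / (0.19 + 0.49 + 0.44 + 0.89)
  = 53.4860 / 2.0100 = 26.61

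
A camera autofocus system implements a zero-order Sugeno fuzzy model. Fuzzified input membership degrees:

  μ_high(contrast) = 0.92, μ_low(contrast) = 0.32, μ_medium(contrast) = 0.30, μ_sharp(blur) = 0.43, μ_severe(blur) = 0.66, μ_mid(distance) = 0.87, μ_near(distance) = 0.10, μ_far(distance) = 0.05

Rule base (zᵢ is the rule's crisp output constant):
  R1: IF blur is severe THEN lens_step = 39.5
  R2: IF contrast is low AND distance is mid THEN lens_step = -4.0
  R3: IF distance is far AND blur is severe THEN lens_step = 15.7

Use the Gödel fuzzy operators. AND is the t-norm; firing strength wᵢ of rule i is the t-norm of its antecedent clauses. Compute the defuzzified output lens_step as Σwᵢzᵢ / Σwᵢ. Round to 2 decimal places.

R1 (z=39.5): severe=0.66 → w = 0.66
R2 (z=-4.0): low=0.32, mid=0.87; AND[min(a, b)] → w = 0.32
R3 (z=15.7): far=0.05, severe=0.66; AND[min(a, b)] → w = 0.05
Weighted average = (0.66·39.5 + 0.32·-4.0 + 0.05·15.7) / (0.66 + 0.32 + 0.05)
  = 25.5750 / 1.0300 = 24.83

24.83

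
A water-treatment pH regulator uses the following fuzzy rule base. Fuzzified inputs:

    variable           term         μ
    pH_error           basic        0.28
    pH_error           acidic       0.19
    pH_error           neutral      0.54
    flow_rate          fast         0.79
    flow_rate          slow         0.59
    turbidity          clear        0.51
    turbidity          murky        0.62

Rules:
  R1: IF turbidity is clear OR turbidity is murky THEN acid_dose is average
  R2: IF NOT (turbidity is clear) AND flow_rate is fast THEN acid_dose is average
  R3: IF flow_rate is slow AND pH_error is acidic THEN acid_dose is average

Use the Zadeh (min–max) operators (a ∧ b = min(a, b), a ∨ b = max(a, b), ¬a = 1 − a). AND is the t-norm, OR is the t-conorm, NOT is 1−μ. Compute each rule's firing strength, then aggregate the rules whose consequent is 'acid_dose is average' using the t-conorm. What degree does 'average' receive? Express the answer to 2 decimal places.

R1: clear=0.51, murky=0.62; OR[max(a, b)] → w = 0.62
R2: ¬clear=1−0.51=0.49, fast=0.79; AND[min(a, b)] → w = 0.49
R3: slow=0.59, acidic=0.19; AND[min(a, b)] → w = 0.19
Rules with consequent 'average': {R1, R2, R3} → strengths 0.62, 0.49, 0.19
Aggregate via t-conorm [max(a, b)]: 0.62

0.62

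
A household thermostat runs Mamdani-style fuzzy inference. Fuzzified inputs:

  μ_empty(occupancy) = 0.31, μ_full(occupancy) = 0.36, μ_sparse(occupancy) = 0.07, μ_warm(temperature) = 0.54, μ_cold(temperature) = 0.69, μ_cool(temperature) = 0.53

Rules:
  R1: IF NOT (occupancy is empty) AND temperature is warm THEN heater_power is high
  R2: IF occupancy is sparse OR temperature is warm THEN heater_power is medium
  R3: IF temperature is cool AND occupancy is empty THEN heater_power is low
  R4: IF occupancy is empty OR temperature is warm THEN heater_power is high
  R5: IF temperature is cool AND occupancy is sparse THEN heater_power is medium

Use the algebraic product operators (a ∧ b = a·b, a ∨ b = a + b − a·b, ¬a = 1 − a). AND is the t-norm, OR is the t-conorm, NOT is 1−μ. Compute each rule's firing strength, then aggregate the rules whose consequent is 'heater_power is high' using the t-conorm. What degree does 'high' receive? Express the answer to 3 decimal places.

R1: ¬empty=1−0.31=0.69, warm=0.54; AND[a·b] → w = 0.3726
R2: sparse=0.07, warm=0.54; OR[a + b − a·b] → w = 0.5722
R3: cool=0.53, empty=0.31; AND[a·b] → w = 0.1643
R4: empty=0.31, warm=0.54; OR[a + b − a·b] → w = 0.6826
R5: cool=0.53, sparse=0.07; AND[a·b] → w = 0.0371
Rules with consequent 'high': {R1, R4} → strengths 0.3726, 0.6826
Aggregate via t-conorm [a + b − a·b]: 0.8009

0.801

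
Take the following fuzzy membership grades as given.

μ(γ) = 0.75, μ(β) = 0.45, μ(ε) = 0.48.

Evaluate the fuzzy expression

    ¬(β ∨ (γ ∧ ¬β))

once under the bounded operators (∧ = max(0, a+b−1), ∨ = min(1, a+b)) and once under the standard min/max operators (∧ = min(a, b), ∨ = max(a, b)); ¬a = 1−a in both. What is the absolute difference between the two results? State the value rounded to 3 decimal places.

0.200

Under bounded:
  ¬β = 1 − 0.45 = 0.55
  γ ∧ ¬β = max(0, a+b−1) on (0.75, 0.55) = 0.30
  β ∨ (γ ∧ ¬β) = min(1, a+b) on (0.45, 0.30) = 0.75
  ¬(β ∨ (γ ∧ ¬β)) = 1 − 0.75 = 0.25
  → value = 0.2500
Under standard min/max:
  ¬β = 1 − 0.45 = 0.55
  γ ∧ ¬β = min(a, b) on (0.75, 0.55) = 0.55
  β ∨ (γ ∧ ¬β) = max(a, b) on (0.45, 0.55) = 0.55
  ¬(β ∨ (γ ∧ ¬β)) = 1 − 0.55 = 0.45
  → value = 0.4500
|0.2500 − 0.4500| = 0.200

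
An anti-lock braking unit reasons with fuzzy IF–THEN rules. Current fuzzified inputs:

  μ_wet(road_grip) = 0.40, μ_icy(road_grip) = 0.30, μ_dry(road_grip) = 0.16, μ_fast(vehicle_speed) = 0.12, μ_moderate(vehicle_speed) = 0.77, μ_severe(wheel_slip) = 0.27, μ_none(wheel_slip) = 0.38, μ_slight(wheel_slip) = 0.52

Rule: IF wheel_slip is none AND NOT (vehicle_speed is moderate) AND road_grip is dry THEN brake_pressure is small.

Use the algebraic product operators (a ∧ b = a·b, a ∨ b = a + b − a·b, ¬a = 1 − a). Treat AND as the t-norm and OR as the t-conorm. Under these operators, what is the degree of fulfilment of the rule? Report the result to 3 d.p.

0.014

firing strength: none=0.38, ¬moderate=1−0.77=0.23, dry=0.16; AND[a·b] → w = 0.0140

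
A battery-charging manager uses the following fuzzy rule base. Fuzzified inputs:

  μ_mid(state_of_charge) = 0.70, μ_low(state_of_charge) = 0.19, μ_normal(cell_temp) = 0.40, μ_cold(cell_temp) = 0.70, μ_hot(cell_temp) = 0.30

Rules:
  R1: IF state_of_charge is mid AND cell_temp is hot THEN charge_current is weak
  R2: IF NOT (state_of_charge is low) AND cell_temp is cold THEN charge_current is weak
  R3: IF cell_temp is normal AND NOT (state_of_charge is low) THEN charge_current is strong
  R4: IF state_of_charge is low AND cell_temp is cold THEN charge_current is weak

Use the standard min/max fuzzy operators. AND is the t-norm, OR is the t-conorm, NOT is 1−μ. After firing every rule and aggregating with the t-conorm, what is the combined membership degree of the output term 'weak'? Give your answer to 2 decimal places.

0.70

R1: mid=0.70, hot=0.30; AND[min(a, b)] → w = 0.30
R2: ¬low=1−0.19=0.81, cold=0.70; AND[min(a, b)] → w = 0.70
R3: normal=0.40, ¬low=1−0.19=0.81; AND[min(a, b)] → w = 0.40
R4: low=0.19, cold=0.70; AND[min(a, b)] → w = 0.19
Rules with consequent 'weak': {R1, R2, R4} → strengths 0.30, 0.70, 0.19
Aggregate via t-conorm [max(a, b)]: 0.70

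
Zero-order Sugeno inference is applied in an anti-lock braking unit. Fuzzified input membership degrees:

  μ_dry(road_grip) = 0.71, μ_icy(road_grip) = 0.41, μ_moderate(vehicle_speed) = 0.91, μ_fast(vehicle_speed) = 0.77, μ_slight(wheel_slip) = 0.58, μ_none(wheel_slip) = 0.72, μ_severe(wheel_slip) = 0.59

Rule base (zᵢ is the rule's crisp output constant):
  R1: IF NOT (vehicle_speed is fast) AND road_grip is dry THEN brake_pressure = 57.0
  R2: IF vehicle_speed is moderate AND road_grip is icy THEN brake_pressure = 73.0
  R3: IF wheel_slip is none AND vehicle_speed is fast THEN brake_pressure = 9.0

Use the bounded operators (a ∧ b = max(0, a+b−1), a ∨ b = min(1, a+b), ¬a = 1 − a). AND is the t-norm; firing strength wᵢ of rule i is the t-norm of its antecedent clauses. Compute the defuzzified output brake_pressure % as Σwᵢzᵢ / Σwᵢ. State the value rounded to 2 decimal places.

34.28

R1 (z=57.0): ¬fast=1−0.77=0.23, dry=0.71; AND[max(0, a+b−1)] → w = 0.00
R2 (z=73.0): moderate=0.91, icy=0.41; AND[max(0, a+b−1)] → w = 0.32
R3 (z=9.0): none=0.72, fast=0.77; AND[max(0, a+b−1)] → w = 0.49
Weighted average = (0.00·57.0 + 0.32·73.0 + 0.49·9.0) / (0.00 + 0.32 + 0.49)
  = 27.7700 / 0.8100 = 34.28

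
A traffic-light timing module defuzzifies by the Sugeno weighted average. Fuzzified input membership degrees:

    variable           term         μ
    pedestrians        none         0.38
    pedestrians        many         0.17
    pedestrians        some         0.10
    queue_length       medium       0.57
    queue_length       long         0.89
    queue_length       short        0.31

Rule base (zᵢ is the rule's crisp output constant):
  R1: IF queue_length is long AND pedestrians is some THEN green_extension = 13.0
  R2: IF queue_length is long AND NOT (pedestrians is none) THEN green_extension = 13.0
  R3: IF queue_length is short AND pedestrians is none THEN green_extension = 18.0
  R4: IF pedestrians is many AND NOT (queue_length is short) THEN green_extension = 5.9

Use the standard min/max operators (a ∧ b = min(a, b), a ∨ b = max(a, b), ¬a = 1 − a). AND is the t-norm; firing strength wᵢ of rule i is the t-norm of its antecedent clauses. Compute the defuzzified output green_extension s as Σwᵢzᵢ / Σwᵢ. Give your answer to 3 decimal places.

R1 (z=13.0): long=0.89, some=0.10; AND[min(a, b)] → w = 0.10
R2 (z=13.0): long=0.89, ¬none=1−0.38=0.62; AND[min(a, b)] → w = 0.62
R3 (z=18.0): short=0.31, none=0.38; AND[min(a, b)] → w = 0.31
R4 (z=5.9): many=0.17, ¬short=1−0.31=0.69; AND[min(a, b)] → w = 0.17
Weighted average = (0.10·13.0 + 0.62·13.0 + 0.31·18.0 + 0.17·5.9) / (0.10 + 0.62 + 0.31 + 0.17)
  = 15.9430 / 1.2000 = 13.286

13.286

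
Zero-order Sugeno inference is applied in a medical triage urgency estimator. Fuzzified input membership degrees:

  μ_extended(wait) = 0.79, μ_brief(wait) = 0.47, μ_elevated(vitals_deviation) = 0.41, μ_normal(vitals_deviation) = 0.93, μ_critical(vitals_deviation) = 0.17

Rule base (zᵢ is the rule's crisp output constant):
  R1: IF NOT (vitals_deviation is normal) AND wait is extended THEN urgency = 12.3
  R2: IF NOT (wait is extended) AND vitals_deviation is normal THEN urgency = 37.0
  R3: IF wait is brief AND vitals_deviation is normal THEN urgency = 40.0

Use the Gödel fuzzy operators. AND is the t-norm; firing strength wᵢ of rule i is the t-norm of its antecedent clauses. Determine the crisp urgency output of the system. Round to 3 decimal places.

36.575

R1 (z=12.3): ¬normal=1−0.93=0.07, extended=0.79; AND[min(a, b)] → w = 0.07
R2 (z=37.0): ¬extended=1−0.79=0.21, normal=0.93; AND[min(a, b)] → w = 0.21
R3 (z=40.0): brief=0.47, normal=0.93; AND[min(a, b)] → w = 0.47
Weighted average = (0.07·12.3 + 0.21·37.0 + 0.47·40.0) / (0.07 + 0.21 + 0.47)
  = 27.4310 / 0.7500 = 36.575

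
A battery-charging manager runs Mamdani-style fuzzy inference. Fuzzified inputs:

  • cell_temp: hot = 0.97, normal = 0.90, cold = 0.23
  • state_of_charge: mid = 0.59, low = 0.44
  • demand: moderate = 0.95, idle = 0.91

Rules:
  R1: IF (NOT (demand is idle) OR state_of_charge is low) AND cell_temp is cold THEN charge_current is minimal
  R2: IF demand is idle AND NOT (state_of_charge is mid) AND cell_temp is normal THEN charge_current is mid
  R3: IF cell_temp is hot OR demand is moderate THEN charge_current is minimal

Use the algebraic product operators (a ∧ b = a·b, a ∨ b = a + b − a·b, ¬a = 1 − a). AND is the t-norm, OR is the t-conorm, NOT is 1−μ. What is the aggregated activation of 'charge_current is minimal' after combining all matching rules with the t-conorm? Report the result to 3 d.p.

R1: (¬idle=1−0.91=0.09 OR low=0.44) = 0.4904; AND[a·b] with cold=0.23 → w = 0.1128
R2: idle=0.91, ¬mid=1−0.59=0.41, normal=0.90; AND[a·b] → w = 0.3358
R3: hot=0.97, moderate=0.95; OR[a + b − a·b] → w = 0.9985
Rules with consequent 'minimal': {R1, R3} → strengths 0.1128, 0.9985
Aggregate via t-conorm [a + b − a·b]: 0.9987

0.999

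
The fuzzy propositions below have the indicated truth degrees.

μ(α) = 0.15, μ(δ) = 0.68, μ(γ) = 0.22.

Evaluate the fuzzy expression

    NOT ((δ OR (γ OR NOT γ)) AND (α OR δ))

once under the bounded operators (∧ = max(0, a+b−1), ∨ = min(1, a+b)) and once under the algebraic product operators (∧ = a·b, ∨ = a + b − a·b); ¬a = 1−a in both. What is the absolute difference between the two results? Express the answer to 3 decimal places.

Under bounded:
  NOT γ = 1 − 0.22 = 0.78
  γ OR NOT γ = min(1, a+b) on (0.22, 0.78) = 1.00
  δ OR (γ OR NOT γ) = min(1, a+b) on (0.68, 1.00) = 1.00
  α OR δ = min(1, a+b) on (0.15, 0.68) = 0.83
  (δ OR (γ OR NOT γ)) AND (α OR δ) = max(0, a+b−1) on (1.00, 0.83) = 0.83
  NOT ((δ OR (γ OR NOT γ)) AND (α OR δ)) = 1 − 0.83 = 0.17
  → value = 0.1700
Under algebraic product:
  NOT γ = 1 − 0.2200 = 0.7800
  γ OR NOT γ = a + b − a·b on (0.2200, 0.7800) = 0.8284
  δ OR (γ OR NOT γ) = a + b − a·b on (0.6800, 0.8284) = 0.9451
  α OR δ = a + b − a·b on (0.1500, 0.6800) = 0.7280
  (δ OR (γ OR NOT γ)) AND (α OR δ) = a·b on (0.9451, 0.7280) = 0.6880
  NOT ((δ OR (γ OR NOT γ)) AND (α OR δ)) = 1 − 0.6880 = 0.3120
  → value = 0.3120
|0.1700 − 0.3120| = 0.142

0.142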